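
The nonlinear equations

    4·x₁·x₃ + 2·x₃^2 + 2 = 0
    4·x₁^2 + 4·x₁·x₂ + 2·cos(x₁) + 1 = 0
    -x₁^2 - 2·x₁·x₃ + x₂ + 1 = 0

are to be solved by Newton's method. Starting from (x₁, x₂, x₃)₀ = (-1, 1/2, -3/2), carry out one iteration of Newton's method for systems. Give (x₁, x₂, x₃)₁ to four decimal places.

At (-1, 1/2, -3/2): F = (12.5000, 4.080605, -2.5000).
Jacobian J = [[4·x₃, 0, 4·x₁ + 4·x₃], [8·x₁ + 4·x₂ - 2·sin(x₁), 4·x₁, 0], [-2·x₁ - 2·x₃, 1, -2·x₁]].
At the point, J = [[-6.0000, 0.0000, -10.0000], [-4.317058, -4.0000, 0.0000], [5.0000, 1.0000, 2.0000]] (det J = -108.829420).
Solving J·Δ = −F gives Δ = (-0.3750, 1.4248, 1.4750).
Then the next iterate is (x₁, x₂, x₃)₁ = (-1.3750, 1.9248, -0.0250).

(-1.3750, 1.9248, -0.0250)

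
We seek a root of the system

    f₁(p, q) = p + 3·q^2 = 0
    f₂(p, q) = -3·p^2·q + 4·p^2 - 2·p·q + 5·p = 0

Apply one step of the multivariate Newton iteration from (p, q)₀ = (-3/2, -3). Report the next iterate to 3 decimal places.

At (-3/2, -3): F = (25.500, 12.750).
Jacobian J = [[1, 6·q], [-6·p·q + 8·p - 2·q + 5, -3·p^2 - 2·p]].
At the point, J = [[1.000, -18.000], [-28.000, -3.750]] (det J = -507.750).
Solving J·Δ = −F gives Δ = (0.264, 1.431).
Then the next iterate is (p, q)₁ = (-1.236, -1.569).

(-1.236, -1.569)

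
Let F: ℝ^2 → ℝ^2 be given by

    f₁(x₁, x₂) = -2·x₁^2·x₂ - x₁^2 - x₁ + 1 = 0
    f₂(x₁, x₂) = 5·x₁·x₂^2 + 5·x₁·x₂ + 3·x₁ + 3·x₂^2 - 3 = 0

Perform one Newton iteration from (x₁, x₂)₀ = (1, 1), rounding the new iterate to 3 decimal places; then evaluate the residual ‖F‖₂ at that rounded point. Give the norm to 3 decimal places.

At (1, 1): F = (-3.000, 13.000).
Jacobian J = [[-4·x₁·x₂ - 2·x₁ - 1, -2·x₁^2], [5·x₂^2 + 5·x₂ + 3, 10·x₁·x₂ + 5·x₁ + 6·x₂]].
At the point, J = [[-7.000, -2.000], [13.000, 21.000]] (det J = -121.000).
Solving J·Δ = −F gives Δ = (-0.306, -0.430).
Then the next iterate is (x₁, x₂)₁ = (0.694, 0.570).
Re-evaluating at (0.694, 0.570): F = (-0.72470, 3.16200), so ‖F‖₂ = 3.244.

3.244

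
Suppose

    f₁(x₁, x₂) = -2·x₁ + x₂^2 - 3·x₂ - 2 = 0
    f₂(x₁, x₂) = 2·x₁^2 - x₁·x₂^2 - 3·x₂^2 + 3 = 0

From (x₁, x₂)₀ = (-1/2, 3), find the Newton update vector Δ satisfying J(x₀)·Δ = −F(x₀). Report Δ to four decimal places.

(-1.1429, -0.4286)

At (-1/2, 3): F = (-1.0000, -19.0000).
Jacobian J = [[-2, 2·x₂ - 3], [4·x₁ - x₂^2, -2·x₁·x₂ - 6·x₂]].
At the point, J = [[-2.0000, 3.0000], [-11.0000, -15.0000]] (det J = 63.0000).
Solving J·Δ = −F gives Δ = (-1.1429, -0.4286).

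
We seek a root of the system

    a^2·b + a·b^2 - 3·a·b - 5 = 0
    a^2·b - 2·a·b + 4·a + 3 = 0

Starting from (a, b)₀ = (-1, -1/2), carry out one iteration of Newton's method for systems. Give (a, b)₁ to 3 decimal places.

(-1.425, 1.184)

At (-1, -1/2): F = (-7.250, -2.500).
Jacobian J = [[2·a·b + b^2 - 3·b, a^2 + 2·a·b - 3·a], [2·a·b - 2·b + 4, a^2 - 2·a]].
At the point, J = [[2.750, 5.000], [6.000, 3.000]] (det J = -21.750).
Solving J·Δ = −F gives Δ = (-0.425, 1.684).
Then the next iterate is (a, b)₁ = (-1.425, 1.184).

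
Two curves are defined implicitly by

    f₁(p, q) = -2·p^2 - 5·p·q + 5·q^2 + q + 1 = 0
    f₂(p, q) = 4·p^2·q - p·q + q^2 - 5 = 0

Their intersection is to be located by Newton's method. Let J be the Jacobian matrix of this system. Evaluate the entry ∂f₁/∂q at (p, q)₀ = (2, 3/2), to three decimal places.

6.000

∂f₁/∂q = -5·p + 10·q + 1.
At (2, 3/2) this is 6.000.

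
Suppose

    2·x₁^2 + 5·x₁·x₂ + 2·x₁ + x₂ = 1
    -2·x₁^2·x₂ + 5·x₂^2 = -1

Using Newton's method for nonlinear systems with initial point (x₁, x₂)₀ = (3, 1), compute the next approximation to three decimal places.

(6.000, -5.000)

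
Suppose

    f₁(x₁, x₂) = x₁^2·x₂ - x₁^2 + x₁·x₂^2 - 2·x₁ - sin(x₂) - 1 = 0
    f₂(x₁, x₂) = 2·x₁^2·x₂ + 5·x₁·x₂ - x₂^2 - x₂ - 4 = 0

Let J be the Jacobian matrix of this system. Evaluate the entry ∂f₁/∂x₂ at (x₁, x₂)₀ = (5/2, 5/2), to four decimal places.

19.5511

∂f₁/∂x₂ = x₁^2 + 2·x₁·x₂ - cos(x₂).
At (5/2, 5/2) this is 19.5511.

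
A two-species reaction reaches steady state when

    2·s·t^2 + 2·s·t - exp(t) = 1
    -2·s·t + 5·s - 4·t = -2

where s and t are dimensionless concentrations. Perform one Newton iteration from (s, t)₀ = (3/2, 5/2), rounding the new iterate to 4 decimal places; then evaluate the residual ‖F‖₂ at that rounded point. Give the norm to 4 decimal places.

2.5090

At (3/2, 5/2): F = (13.067506, -8.0000).
Jacobian J = [[2·t^2 + 2·t, 4·s·t + 2·s - exp(t)], [-2·t + 5, -2·s - 4]].
At the point, J = [[17.5000, 5.817506], [0.0000, -7.0000]] (det J = -122.5000).
Solving J·Δ = −F gives Δ = (-0.3668, -1.1429).
Then the next iterate is (s, t)₁ = (1.1332, 1.3571).
Re-evaluating at (1.1332, 1.3571): F = (2.364896, -0.838131), so ‖F‖₂ = 2.5090.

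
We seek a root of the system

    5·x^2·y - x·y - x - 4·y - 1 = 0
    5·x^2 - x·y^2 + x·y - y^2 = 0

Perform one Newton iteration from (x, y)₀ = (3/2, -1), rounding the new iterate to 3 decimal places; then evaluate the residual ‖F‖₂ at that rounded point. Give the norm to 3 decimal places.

At (3/2, -1): F = (-8.250, 7.250).
Jacobian J = [[10·x·y - y - 1, 5·x^2 - x - 4], [10·x - y^2 + y, -2·x·y + x - 2·y]].
At the point, J = [[-15.000, 5.750], [13.000, 6.500]] (det J = -172.250).
Solving J·Δ = −F gives Δ = (-0.553, -0.009).
Then the next iterate is (x, y)₁ = (0.947, -1.009).
Re-evaluating at (0.947, -1.009): F = (-1.47988, 1.54632), so ‖F‖₂ = 2.140.

2.140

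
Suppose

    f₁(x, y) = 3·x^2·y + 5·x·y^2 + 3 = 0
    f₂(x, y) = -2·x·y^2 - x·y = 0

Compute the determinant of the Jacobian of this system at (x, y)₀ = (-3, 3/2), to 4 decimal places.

J = [[6·x·y + 5·y^2, 3·x^2 + 10·x·y], [-2·y^2 - y, -4·x·y - x]].
At the point, J = [[-15.7500, -18.0000], [-6.0000, 21.0000]].
det J = -438.7500.

-438.7500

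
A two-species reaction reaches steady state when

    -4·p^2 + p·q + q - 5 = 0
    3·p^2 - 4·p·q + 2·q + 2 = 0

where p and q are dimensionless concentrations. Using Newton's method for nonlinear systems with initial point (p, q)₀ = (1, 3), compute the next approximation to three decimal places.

(0.636, 3.591)

At (1, 3): F = (-3.000, -1.000).
Jacobian J = [[-8·p + q, p + 1], [6·p - 4·q, -4·p + 2]].
At the point, J = [[-5.000, 2.000], [-6.000, -2.000]] (det J = 22.000).
Solving J·Δ = −F gives Δ = (-0.364, 0.591).
Then the next iterate is (p, q)₁ = (0.636, 3.591).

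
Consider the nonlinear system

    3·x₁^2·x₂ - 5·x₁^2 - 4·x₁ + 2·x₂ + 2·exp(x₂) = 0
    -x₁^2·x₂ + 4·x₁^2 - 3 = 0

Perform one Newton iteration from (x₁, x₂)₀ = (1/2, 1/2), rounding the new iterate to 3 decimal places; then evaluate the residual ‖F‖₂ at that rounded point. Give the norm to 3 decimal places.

1.319

At (1/2, 1/2): F = (1.42244, -2.125).
Jacobian J = [[6·x₁·x₂ - 10·x₁ - 4, 3·x₁^2 + 2·exp(x₂) + 2], [-2·x₁·x₂ + 8·x₁, -x₁^2]].
At the point, J = [[-7.500, 6.04744], [3.500, -0.250]] (det J = -19.29105).
Solving J·Δ = −F gives Δ = (0.648, 0.568).
Then the next iterate is (x₁, x₂)₁ = (1.148, 1.068).
Re-evaluating at (1.148, 1.068): F = (0.99615, 0.86409), so ‖F‖₂ = 1.319.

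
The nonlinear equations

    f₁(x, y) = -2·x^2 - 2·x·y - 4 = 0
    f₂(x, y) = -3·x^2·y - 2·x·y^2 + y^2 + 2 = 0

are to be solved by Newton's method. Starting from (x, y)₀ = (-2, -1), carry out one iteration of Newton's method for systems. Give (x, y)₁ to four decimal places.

At (-2, -1): F = (-16.0000, 19.0000).
Jacobian J = [[-4·x - 2·y, -2·x], [-6·x·y - 2·y^2, -3·x^2 - 4·x·y + 2·y]].
At the point, J = [[10.0000, 4.0000], [-14.0000, -22.0000]] (det J = -164.0000).
Solving J·Δ = −F gives Δ = (1.6829, -0.2073).
Then the next iterate is (x, y)₁ = (-0.3171, -1.2073).

(-0.3171, -1.2073)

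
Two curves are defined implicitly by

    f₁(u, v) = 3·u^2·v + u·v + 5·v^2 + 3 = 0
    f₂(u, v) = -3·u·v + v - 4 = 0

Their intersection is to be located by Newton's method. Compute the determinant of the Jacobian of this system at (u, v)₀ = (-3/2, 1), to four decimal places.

1.7500

J = [[6·u·v + v, 3·u^2 + u + 10·v], [-3·v, -3·u + 1]].
At the point, J = [[-8.0000, 15.2500], [-3.0000, 5.5000]].
det J = 1.7500.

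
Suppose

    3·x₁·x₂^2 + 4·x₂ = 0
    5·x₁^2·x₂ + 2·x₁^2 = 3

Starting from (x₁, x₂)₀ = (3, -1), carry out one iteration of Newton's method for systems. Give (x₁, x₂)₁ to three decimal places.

At (3, -1): F = (5.000, -30.000).
Jacobian J = [[3·x₂^2, 6·x₁·x₂ + 4], [10·x₁·x₂ + 4·x₁, 5·x₁^2]].
At the point, J = [[3.000, -14.000], [-18.000, 45.000]] (det J = -117.000).
Solving J·Δ = −F gives Δ = (-1.667, 0.000).
Then the next iterate is (x₁, x₂)₁ = (1.333, -1.000).

(1.333, -1.000)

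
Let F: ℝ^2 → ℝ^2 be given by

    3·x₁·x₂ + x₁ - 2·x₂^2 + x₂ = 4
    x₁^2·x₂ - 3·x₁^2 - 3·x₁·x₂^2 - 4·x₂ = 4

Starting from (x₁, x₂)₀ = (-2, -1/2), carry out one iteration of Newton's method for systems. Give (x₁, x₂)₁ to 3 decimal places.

(-1.544, -1.909)

At (-2, -1/2): F = (-4.000, -14.500).
Jacobian J = [[3·x₂ + 1, 3·x₁ - 4·x₂ + 1], [2·x₁·x₂ - 6·x₁ - 3·x₂^2, x₁^2 - 6·x₁·x₂ - 4]].
At the point, J = [[-0.500, -3.000], [13.250, -6.000]] (det J = 42.750).
Solving J·Δ = −F gives Δ = (0.456, -1.409).
Then the next iterate is (x₁, x₂)₁ = (-1.544, -1.909).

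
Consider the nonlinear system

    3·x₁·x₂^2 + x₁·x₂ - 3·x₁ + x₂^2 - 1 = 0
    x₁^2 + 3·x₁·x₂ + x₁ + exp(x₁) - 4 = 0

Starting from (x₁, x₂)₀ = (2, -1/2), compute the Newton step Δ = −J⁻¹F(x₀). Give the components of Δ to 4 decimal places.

At (2, -1/2): F = (-6.2500, 6.389056).
Jacobian J = [[3·x₂^2 + x₂ - 3, 6·x₁·x₂ + x₁ + 2·x₂], [2·x₁ + 3·x₂ + exp(x₁) + 1, 3·x₁]].
At the point, J = [[-2.7500, -5.0000], [10.889056, 6.0000]] (det J = 37.945280).
Solving J·Δ = −F gives Δ = (0.1464, -1.3305).

(0.1464, -1.3305)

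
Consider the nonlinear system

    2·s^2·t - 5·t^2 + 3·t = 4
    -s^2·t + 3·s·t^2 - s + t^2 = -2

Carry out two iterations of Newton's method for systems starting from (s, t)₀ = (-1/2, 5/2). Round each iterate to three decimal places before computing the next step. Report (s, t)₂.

(-1.040, 0.620)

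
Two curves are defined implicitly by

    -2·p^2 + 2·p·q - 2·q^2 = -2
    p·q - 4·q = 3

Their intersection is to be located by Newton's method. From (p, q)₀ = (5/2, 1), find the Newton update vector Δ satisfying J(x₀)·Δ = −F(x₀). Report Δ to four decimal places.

(-1.4318, -3.9545)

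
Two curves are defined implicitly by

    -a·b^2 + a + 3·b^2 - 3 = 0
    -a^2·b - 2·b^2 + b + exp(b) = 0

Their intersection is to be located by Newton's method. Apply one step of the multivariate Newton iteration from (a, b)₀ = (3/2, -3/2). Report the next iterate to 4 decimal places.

(1.6057, -1.1127)

At (3/2, -3/2): F = (1.8750, -2.401870).
Jacobian J = [[-b^2 + 1, -2·a·b + 6·b], [-2·a·b, -a^2 - 4·b + exp(b) + 1]].
At the point, J = [[-1.2500, -4.5000], [4.5000, 4.973130]] (det J = 14.033587).
Solving J·Δ = −F gives Δ = (0.1057, 0.3873).
Then the next iterate is (a, b)₁ = (1.6057, -1.1127).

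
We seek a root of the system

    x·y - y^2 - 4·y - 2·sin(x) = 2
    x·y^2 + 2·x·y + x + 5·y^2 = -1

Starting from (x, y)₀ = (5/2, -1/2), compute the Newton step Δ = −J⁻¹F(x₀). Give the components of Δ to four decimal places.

(3.1094, 1.4609)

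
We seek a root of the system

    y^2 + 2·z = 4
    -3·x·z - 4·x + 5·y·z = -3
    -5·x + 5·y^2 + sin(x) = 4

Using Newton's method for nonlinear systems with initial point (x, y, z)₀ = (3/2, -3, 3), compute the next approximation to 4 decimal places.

At (3/2, -3, 3): F = (11.0000, -61.5000, 34.497495).
Jacobian J = [[0, 2·y, 2], [-3·z - 4, 5·z, -3·x + 5·y], [cos(x) - 5, 10·y, 0]].
At the point, J = [[0.0000, -6.0000, 2.0000], [-13.0000, 15.0000, -19.5000], [-4.929263, -30.0000, 0.0000]] (det J = 351.154137).
Solving J·Δ = −F gives Δ = (-0.7298, 1.2698, -1.6905).
Then the next iterate is (x, y, z)₁ = (0.7702, -1.7302, 1.3095).

(0.7702, -1.7302, 1.3095)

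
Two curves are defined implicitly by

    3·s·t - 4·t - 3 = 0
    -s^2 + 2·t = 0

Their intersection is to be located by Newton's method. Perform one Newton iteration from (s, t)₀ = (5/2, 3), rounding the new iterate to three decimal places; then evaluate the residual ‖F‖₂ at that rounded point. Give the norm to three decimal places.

1.348

At (5/2, 3): F = (7.500, -0.250).
Jacobian J = [[3·t, 3·s - 4], [-2·s, 2]].
At the point, J = [[9.000, 3.500], [-5.000, 2.000]] (det J = 35.500).
Solving J·Δ = −F gives Δ = (-0.447, -0.993).
Then the next iterate is (s, t)₁ = (2.053, 2.007).
Re-evaluating at (2.053, 2.007): F = (1.33311, -0.20081), so ‖F‖₂ = 1.348.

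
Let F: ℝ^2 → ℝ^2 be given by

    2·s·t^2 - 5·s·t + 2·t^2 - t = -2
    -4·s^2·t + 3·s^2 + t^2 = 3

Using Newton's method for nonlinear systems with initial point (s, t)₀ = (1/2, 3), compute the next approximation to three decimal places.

At (1/2, 3): F = (18.500, 3.750).
Jacobian J = [[2·t^2 - 5·t, 4·s·t - 5·s + 4·t - 1], [-8·s·t + 6·s, -4·s^2 + 2·t]].
At the point, J = [[3.000, 14.500], [-9.000, 5.000]] (det J = 145.500).
Solving J·Δ = −F gives Δ = (-0.262, -1.222).
Then the next iterate is (s, t)₁ = (0.238, 1.778).

(0.238, 1.778)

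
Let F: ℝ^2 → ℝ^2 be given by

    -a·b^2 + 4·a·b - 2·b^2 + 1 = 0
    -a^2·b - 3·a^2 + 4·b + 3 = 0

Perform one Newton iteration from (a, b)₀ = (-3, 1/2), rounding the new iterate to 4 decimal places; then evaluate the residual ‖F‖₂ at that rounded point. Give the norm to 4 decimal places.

6.5270

At (-3, 1/2): F = (-4.7500, -26.5000).
Jacobian J = [[-b^2 + 4·b, -2·a·b + 4·a - 4·b], [-2·a·b - 6·a, -a^2 + 4]].
At the point, J = [[1.7500, -11.0000], [21.0000, -5.0000]] (det J = 222.2500).
Solving J·Δ = −F gives Δ = (1.2047, -0.2402).
Then the next iterate is (a, b)₁ = (-1.7953, 0.2598).
Re-evaluating at (-1.7953, 0.2598): F = (-0.879492, -6.467468), so ‖F‖₂ = 6.5270.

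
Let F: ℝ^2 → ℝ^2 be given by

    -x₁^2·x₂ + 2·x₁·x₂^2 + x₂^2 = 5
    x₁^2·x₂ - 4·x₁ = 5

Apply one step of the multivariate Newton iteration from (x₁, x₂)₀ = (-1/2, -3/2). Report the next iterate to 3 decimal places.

(15.500, 172.000)

At (-1/2, -3/2): F = (-4.625, -3.375).
Jacobian J = [[-2·x₁·x₂ + 2·x₂^2, -x₁^2 + 4·x₁·x₂ + 2·x₂], [2·x₁·x₂ - 4, x₁^2]].
At the point, J = [[3.000, -0.250], [-2.500, 0.250]] (det J = 0.125).
Solving J·Δ = −F gives Δ = (16.000, 173.500).
Then the next iterate is (x₁, x₂)₁ = (15.500, 172.000).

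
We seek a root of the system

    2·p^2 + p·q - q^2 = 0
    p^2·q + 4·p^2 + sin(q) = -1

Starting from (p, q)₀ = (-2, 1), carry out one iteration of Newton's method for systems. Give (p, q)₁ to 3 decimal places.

At (-2, 1): F = (5.000, 21.84147).
Jacobian J = [[4·p + q, p - 2·q], [2·p·q + 8·p, p^2 + cos(q)]].
At the point, J = [[-7.000, -4.000], [-20.000, 4.54030]] (det J = -111.78212).
Solving J·Δ = −F gives Δ = (0.985, -0.473).
Then the next iterate is (p, q)₁ = (-1.015, 0.527).

(-1.015, 0.527)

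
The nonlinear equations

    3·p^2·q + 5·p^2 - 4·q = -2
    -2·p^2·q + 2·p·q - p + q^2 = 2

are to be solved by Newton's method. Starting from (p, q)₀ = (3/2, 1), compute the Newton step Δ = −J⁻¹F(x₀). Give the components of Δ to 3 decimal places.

(-0.738, 0.621)

At (3/2, 1): F = (16.000, -4.000).
Jacobian J = [[6·p·q + 10·p, 3·p^2 - 4], [-4·p·q + 2·q - 1, -2·p^2 + 2·p + 2·q]].
At the point, J = [[24.000, 2.750], [-5.000, 0.500]] (det J = 25.750).
Solving J·Δ = −F gives Δ = (-0.738, 0.621).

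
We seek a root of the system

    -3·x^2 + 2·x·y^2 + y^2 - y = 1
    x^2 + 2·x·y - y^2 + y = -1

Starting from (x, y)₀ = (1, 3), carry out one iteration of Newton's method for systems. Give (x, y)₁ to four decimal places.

(0.4535, 2.2093)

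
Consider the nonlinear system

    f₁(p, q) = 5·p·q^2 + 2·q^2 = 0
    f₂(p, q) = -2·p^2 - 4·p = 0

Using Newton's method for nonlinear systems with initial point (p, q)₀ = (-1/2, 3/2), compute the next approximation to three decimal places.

At (-1/2, 3/2): F = (-1.125, 1.500).
Jacobian J = [[5·q^2, 10·p·q + 4·q], [-4·p - 4, 0]].
At the point, J = [[11.250, -1.500], [-2.000, 0.000]] (det J = -3.000).
Solving J·Δ = −F gives Δ = (0.750, 4.875).
Then the next iterate is (p, q)₁ = (0.250, 6.375).

(0.250, 6.375)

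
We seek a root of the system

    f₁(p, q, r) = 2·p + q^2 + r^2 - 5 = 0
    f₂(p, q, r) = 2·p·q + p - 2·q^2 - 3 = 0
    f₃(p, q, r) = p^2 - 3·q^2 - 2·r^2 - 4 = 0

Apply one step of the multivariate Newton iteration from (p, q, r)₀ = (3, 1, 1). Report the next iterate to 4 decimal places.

(2.2308, 0.1538, 1.1154)

At (3, 1, 1): F = (3.0000, 4.0000, 0.0000).
Jacobian J = [[2, 2·q, 2·r], [2·q + 1, 2·p - 4·q, 0], [2·p, -6·q, -4·r]].
At the point, J = [[2.0000, 2.0000, 2.0000], [3.0000, 2.0000, 0.0000], [6.0000, -6.0000, -4.0000]] (det J = -52.0000).
Solving J·Δ = −F gives Δ = (-0.7692, -0.8462, 0.1154).
Then the next iterate is (p, q, r)₁ = (2.2308, 0.1538, 1.1154).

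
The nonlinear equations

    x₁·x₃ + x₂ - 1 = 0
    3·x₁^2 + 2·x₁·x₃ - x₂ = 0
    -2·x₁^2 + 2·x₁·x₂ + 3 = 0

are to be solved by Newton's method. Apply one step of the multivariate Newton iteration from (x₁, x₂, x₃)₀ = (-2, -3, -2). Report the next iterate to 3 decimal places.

(-0.685, -0.593, -2.111)

At (-2, -3, -2): F = (0.000, 23.000, 7.000).
Jacobian J = [[x₃, 1, x₁], [6·x₁ + 2·x₃, -1, 2·x₁], [-4·x₁ + 2·x₂, 2·x₁, 0]].
At the point, J = [[-2.000, 1.000, -2.000], [-16.000, -1.000, -4.000], [2.000, -4.000, 0.000]] (det J = -108.000).
Solving J·Δ = −F gives Δ = (1.315, 2.407, -0.111).
Then the next iterate is (x₁, x₂, x₃)₁ = (-0.685, -0.593, -2.111).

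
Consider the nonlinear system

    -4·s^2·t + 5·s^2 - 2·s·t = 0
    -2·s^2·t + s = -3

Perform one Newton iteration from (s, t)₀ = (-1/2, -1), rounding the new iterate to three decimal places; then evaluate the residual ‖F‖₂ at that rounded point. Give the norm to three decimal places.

2.339

At (-1/2, -1): F = (1.250, 3.000).
Jacobian J = [[-8·s·t + 10·s - 2·t, -4·s^2 - 2·s], [-4·s·t + 1, -2·s^2]].
At the point, J = [[-7.000, 0.000], [-1.000, -0.500]] (det J = 3.500).
Solving J·Δ = −F gives Δ = (0.179, 5.643).
Then the next iterate is (s, t)₁ = (-0.321, 4.643).
Re-evaluating at (-0.321, 4.643): F = (1.58233, 1.72216), so ‖F‖₂ = 2.339.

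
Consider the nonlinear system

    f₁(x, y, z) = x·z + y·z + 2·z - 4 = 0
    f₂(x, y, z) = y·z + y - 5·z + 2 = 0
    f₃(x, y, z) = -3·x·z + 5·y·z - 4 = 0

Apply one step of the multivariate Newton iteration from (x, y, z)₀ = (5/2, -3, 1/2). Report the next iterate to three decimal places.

At (5/2, -3, 1/2): F = (-3.250, -5.000, -15.250).
Jacobian J = [[z, z, x + y + 2], [0, z + 1, y - 5], [-3·z, 5·z, -3·x + 5·y]].
At the point, J = [[0.500, 0.500, 1.500], [0.000, 1.500, -8.000], [-1.500, 2.500, -22.500]] (det J = 2.500).
Solving J·Δ = −F gives Δ = (-26.000, 22.000, 3.500).
Then the next iterate is (x, y, z)₁ = (-23.500, 19.000, 4.000).

(-23.500, 19.000, 4.000)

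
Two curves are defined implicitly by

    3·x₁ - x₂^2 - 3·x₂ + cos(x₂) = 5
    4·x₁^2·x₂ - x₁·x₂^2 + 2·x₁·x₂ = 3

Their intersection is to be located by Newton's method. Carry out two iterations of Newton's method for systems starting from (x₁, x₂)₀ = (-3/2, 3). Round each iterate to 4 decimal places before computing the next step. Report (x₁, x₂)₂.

At (-3/2, 3): F = (-28.489992, 28.5000).
Jacobian J = [[3, -2·x₂ - sin(x₂) - 3], [8·x₁·x₂ - x₂^2 + 2·x₂, 4·x₁^2 - 2·x₁·x₂ + 2·x₁]].
At the point, J = [[3.0000, -9.141120], [-39.0000, 15.0000]] (det J = -311.503680).
Solving J·Δ = −F gives Δ = (-0.5356, -3.2924).
Then the next iterate is (x₁, x₂)₁ = (-2.0356, -0.2924).
Round to (-2.0356, -0.2924) and repeat: F = (-9.357543, -6.481975), J = [[3.0000, -2.126949], [4.091378, 11.313051]].
Δ = (2.8059, -0.4418), so (x₁, x₂)₂ = (0.7703, -0.7342).

(0.7703, -0.7342)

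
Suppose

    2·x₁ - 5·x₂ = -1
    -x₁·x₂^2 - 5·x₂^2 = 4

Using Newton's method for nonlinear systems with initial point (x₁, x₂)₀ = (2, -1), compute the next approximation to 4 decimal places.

(-1.6957, -0.4783)

At (2, -1): F = (10.0000, -11.0000).
Jacobian J = [[2, -5], [-x₂^2, -2·x₁·x₂ - 10·x₂]].
At the point, J = [[2.0000, -5.0000], [-1.0000, 14.0000]] (det J = 23.0000).
Solving J·Δ = −F gives Δ = (-3.6957, 0.5217).
Then the next iterate is (x₁, x₂)₁ = (-1.6957, -0.4783).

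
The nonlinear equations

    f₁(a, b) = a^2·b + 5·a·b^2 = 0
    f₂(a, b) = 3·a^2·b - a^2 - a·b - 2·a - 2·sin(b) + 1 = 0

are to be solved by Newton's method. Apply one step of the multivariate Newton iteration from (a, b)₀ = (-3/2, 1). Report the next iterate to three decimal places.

At (-3/2, 1): F = (-5.250, 8.31706).
Jacobian J = [[2·a·b + 5·b^2, a^2 + 10·a·b], [6·a·b - 2·a - b - 2, 3·a^2 - a - 2·cos(b)]].
At the point, J = [[2.000, -12.750], [-9.000, 7.16940]] (det J = -100.41121).
Solving J·Δ = −F gives Δ = (0.681, -0.305).
Then the next iterate is (a, b)₁ = (-0.819, 0.695).

(-0.819, 0.695)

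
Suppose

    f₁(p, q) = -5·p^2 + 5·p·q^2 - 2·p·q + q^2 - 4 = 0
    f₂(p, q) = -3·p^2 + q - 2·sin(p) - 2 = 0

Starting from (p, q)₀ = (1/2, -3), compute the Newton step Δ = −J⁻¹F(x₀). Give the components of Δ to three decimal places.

(-2.019, -2.892)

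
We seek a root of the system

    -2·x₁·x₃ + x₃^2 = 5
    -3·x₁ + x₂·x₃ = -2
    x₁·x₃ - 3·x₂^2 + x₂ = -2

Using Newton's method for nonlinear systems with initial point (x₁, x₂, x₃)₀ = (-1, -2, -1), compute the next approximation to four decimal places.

(2.0000, -1.0370, -2.4815)

At (-1, -2, -1): F = (-6.0000, 7.0000, -11.0000).
Jacobian J = [[-2·x₃, 0, -2·x₁ + 2·x₃], [-3, x₃, x₂], [x₃, -6·x₂ + 1, x₁]].
At the point, J = [[2.0000, 0.0000, 0.0000], [-3.0000, -1.0000, -2.0000], [-1.0000, 13.0000, -1.0000]] (det J = 54.0000).
Solving J·Δ = −F gives Δ = (3.0000, 0.9630, -1.4815).
Then the next iterate is (x₁, x₂, x₃)₁ = (2.0000, -1.0370, -2.4815).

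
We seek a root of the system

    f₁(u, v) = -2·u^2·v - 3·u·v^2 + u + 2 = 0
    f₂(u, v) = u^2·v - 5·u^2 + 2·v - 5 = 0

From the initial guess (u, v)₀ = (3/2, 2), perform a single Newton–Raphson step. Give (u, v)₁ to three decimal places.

At (3/2, 2): F = (-23.500, -7.750).
Jacobian J = [[-4·u·v - 3·v^2 + 1, -2·u^2 - 6·u·v], [2·u·v - 10·u, u^2 + 2]].
At the point, J = [[-23.000, -22.500], [-9.000, 4.250]] (det J = -300.250).
Solving J·Δ = −F gives Δ = (-0.913, -0.111).
Then the next iterate is (u, v)₁ = (0.587, 1.889).

(0.587, 1.889)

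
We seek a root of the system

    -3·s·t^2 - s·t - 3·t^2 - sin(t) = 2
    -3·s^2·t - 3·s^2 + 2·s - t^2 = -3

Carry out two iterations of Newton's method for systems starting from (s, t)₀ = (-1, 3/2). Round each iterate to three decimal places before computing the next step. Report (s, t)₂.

At (-1, 3/2): F = (-1.49749, -8.750).
Jacobian J = [[-3·t^2 - t, -6·s·t - s - 6·t - cos(t)], [-6·s·t - 6·s + 2, -3·s^2 - 2·t]].
At the point, J = [[-8.250, 0.92926], [17.000, -6.000]] (det J = 33.70253).
Solving J·Δ = −F gives Δ = (-0.508, -2.897).
Then the next iterate is (s, t)₁ = (-1.508, -1.397).
Round to (-1.508, -1.397) and repeat: F = (-0.14749, 0.74080), J = [[-4.45783, -2.92298], [-1.59206, -4.02819]].
Δ = (-0.207, 0.266), so (s, t)₂ = (-1.715, -1.131).

(-1.715, -1.131)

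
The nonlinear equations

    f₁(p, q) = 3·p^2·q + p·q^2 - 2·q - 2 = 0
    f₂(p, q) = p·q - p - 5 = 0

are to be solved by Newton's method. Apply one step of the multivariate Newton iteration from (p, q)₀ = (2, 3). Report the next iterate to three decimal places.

(-0.478, 5.978)

At (2, 3): F = (46.000, -1.000).
Jacobian J = [[6·p·q + q^2, 3·p^2 + 2·p·q - 2], [q - 1, p]].
At the point, J = [[45.000, 22.000], [2.000, 2.000]] (det J = 46.000).
Solving J·Δ = −F gives Δ = (-2.478, 2.978).
Then the next iterate is (p, q)₁ = (-0.478, 5.978).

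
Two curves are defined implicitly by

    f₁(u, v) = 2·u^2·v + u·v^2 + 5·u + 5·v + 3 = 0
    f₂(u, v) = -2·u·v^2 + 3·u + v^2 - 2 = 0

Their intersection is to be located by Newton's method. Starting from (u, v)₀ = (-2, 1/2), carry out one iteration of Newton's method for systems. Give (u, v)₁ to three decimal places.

At (-2, 1/2): F = (-1.000, -6.750).
Jacobian J = [[4·u·v + v^2 + 5, 2·u^2 + 2·u·v + 5], [-2·v^2 + 3, -4·u·v + 2·v]].
At the point, J = [[1.250, 11.000], [2.500, 5.000]] (det J = -21.250).
Solving J·Δ = −F gives Δ = (3.259, -0.279).
Then the next iterate is (u, v)₁ = (1.259, 0.221).

(1.259, 0.221)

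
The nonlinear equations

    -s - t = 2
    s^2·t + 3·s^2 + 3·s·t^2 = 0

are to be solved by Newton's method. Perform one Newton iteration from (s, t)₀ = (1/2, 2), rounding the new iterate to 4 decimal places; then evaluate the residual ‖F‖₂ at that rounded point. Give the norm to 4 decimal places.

135.9417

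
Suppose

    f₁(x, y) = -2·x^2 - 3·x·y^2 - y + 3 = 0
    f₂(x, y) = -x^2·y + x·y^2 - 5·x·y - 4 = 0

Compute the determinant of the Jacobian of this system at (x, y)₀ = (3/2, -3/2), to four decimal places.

J = [[-4·x - 3·y^2, -6·x·y - 1], [-2·x·y + y^2 - 5·y, -x^2 + 2·x·y - 5·x]].
At the point, J = [[-12.7500, 12.5000], [14.2500, -14.2500]].
det J = 3.5625.

3.5625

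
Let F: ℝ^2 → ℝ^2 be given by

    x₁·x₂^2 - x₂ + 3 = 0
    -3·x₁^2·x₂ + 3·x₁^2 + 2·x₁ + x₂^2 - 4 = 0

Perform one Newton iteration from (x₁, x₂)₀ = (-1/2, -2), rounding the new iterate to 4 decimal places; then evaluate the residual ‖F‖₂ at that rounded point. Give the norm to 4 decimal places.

At (-1/2, -2): F = (3.0000, 1.2500).
Jacobian J = [[x₂^2, 2·x₁·x₂ - 1], [-6·x₁·x₂ + 6·x₁ + 2, -3·x₁^2 + 2·x₂]].
At the point, J = [[4.0000, 1.0000], [-7.0000, -4.7500]] (det J = -12.0000).
Solving J·Δ = −F gives Δ = (-1.2917, 2.1667).
Then the next iterate is (x₁, x₂)₁ = (-1.7917, 0.1667).
Re-evaluating at (-1.7917, 0.1667): F = (2.783511, 0.469540), so ‖F‖₂ = 2.8228.

2.8228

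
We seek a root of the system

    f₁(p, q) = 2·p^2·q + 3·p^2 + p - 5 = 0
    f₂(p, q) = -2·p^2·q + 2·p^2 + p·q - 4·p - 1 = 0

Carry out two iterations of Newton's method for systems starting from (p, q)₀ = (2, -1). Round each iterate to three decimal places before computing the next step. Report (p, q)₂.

(1.538, -0.777)

At (2, -1): F = (1.000, 5.000).
Jacobian J = [[4·p·q + 6·p + 1, 2·p^2], [-4·p·q + 4·p + q - 4, -2·p^2 + p]].
At the point, J = [[5.000, 8.000], [11.000, -6.000]] (det J = -118.000).
Solving J·Δ = −F gives Δ = (-0.390, 0.119).
Then the next iterate is (p, q)₁ = (1.610, -0.881).
Round to (1.610, -0.881) and repeat: F = (-0.18098, 0.89307), J = [[4.98636, 5.18420], [7.23264, -3.57420]].
Δ = (-0.072, 0.104), so (p, q)₂ = (1.538, -0.777).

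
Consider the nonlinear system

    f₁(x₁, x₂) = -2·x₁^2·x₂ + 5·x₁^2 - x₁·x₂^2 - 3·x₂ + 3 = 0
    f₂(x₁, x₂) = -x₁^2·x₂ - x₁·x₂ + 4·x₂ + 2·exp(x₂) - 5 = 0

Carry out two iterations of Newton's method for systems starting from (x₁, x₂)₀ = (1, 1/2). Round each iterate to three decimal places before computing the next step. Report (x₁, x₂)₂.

(-0.787, 0.381)

At (1, 1/2): F = (5.250, -0.70256).
Jacobian J = [[-4·x₁·x₂ + 10·x₁ - x₂^2, -2·x₁^2 - 2·x₁·x₂ - 3], [-2·x₁·x₂ - x₂, -x₁^2 - x₁ + 2·exp(x₂) + 4]].
At the point, J = [[7.750, -6.000], [-1.500, 5.29744]] (det J = 32.05518).
Solving J·Δ = −F gives Δ = (-0.736, -0.076).
Then the next iterate is (x₁, x₂)₁ = (0.264, 0.424).
Round to (0.264, 0.424) and repeat: F = (1.96992, -0.38936), J = [[2.01248, -3.36326], [-0.64787, 6.72243]].
Δ = (-1.051, -0.043), so (x₁, x₂)₂ = (-0.787, 0.381).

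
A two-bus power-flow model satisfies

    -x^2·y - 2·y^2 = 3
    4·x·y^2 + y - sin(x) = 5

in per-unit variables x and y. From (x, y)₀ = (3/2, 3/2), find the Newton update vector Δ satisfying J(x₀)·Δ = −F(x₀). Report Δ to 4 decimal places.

(-11.1846, 4.7825)

At (3/2, 3/2): F = (-10.8750, 9.002505).
Jacobian J = [[-2·x·y, -x^2 - 4·y], [4·y^2 - cos(x), 8·x·y + 1]].
At the point, J = [[-4.5000, -8.2500], [8.929263, 19.0000]] (det J = -11.833582).
Solving J·Δ = −F gives Δ = (-11.1846, 4.7825).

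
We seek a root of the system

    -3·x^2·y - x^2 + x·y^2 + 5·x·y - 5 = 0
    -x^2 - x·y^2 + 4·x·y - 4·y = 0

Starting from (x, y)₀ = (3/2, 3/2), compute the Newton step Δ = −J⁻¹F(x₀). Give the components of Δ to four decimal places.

(-1.5966, -1.5290)

At (3/2, 3/2): F = (-2.7500, -2.6250).
Jacobian J = [[-6·x·y - 2·x + y^2 + 5·y, -3·x^2 + 2·x·y + 5·x], [-2·x - y^2 + 4·y, -2·x·y + 4·x - 4]].
At the point, J = [[-6.7500, 5.2500], [0.7500, -2.5000]] (det J = 12.9375).
Solving J·Δ = −F gives Δ = (-1.5966, -1.5290).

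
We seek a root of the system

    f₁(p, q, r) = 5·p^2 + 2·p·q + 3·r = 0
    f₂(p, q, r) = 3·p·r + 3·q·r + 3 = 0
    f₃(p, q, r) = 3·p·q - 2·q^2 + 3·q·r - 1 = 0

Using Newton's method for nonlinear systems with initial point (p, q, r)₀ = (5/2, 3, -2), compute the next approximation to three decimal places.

At (5/2, 3, -2): F = (40.250, -30.000, -14.500).
Jacobian J = [[10·p + 2·q, 2·p, 3], [3·r, 3·r, 3·p + 3·q], [3·q, 3·p - 4·q + 3·r, 3·q]].
At the point, J = [[31.000, 5.000, 3.000], [-6.000, -6.000, 16.500], [9.000, -10.500, 9.000]] (det J = 5060.250).
Solving J·Δ = −F gives Δ = (-1.114, -1.634, 0.819).
Then the next iterate is (p, q, r)₁ = (1.386, 1.366, -1.181).

(1.386, 1.366, -1.181)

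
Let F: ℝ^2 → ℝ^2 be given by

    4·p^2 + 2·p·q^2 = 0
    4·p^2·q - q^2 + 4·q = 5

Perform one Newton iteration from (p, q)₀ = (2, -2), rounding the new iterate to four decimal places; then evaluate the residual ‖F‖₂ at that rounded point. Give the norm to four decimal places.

21.2537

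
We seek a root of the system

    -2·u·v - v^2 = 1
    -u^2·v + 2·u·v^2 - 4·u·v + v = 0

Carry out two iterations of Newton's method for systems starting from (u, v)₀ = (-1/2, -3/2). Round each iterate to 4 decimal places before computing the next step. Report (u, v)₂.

At (-1/2, -3/2): F = (-4.7500, -6.3750).
Jacobian J = [[-2·v, -2·u - 2·v], [-2·u·v + 2·v^2 - 4·v, -u^2 + 4·u·v - 4·u + 1]].
At the point, J = [[3.0000, 4.0000], [9.0000, 5.7500]] (det J = -18.7500).
Solving J·Δ = −F gives Δ = (-0.0967, 1.2600).
Then the next iterate is (u, v)₁ = (-0.5967, -0.2400).
Round to (-0.5967, -0.2400) and repeat: F = (-1.344016, -0.796120), J = [[0.4800, 1.6734], [0.788784, 3.603581]].
Δ = (8.5684, -1.6546), so (u, v)₂ = (7.9717, -1.8946).

(7.9717, -1.8946)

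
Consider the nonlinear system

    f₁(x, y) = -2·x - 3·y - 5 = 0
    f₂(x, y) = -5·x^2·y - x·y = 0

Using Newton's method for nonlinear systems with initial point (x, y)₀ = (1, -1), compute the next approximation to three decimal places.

(0.067, -1.711)

At (1, -1): F = (-4.000, 6.000).
Jacobian J = [[-2, -3], [-10·x·y - y, -5·x^2 - x]].
At the point, J = [[-2.000, -3.000], [11.000, -6.000]] (det J = 45.000).
Solving J·Δ = −F gives Δ = (-0.933, -0.711).
Then the next iterate is (x, y)₁ = (0.067, -1.711).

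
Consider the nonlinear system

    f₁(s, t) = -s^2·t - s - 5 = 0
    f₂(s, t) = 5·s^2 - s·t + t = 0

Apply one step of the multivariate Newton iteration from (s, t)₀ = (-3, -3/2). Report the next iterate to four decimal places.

At (-3, -3/2): F = (11.5000, 39.0000).
Jacobian J = [[-2·s·t - 1, -s^2], [10·s - t, -s + 1]].
At the point, J = [[-10.0000, -9.0000], [-28.5000, 4.0000]] (det J = -296.5000).
Solving J·Δ = −F gives Δ = (1.3390, -0.2099).
Then the next iterate is (s, t)₁ = (-1.6610, -1.7099).

(-1.6610, -1.7099)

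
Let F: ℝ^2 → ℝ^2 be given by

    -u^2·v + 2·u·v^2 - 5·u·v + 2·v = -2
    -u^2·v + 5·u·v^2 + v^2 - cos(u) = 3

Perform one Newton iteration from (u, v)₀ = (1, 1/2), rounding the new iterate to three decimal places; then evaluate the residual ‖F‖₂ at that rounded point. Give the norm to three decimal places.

At (1, 1/2): F = (0.500, -2.54030).
Jacobian J = [[-2·u·v + 2·v^2 - 5·v, -u^2 + 4·u·v - 5·u + 2], [-2·u·v + 5·v^2 + sin(u), -u^2 + 10·u·v + 2·v]].
At the point, J = [[-3.000, -2.000], [1.09147, 5.000]] (det J = -12.81706).
Solving J·Δ = −F gives Δ = (-0.201, 0.552).
Then the next iterate is (u, v)₁ = (0.799, 1.052).
Re-evaluating at (0.799, 1.052): F = (0.99818, 1.15896), so ‖F‖₂ = 1.530.

1.530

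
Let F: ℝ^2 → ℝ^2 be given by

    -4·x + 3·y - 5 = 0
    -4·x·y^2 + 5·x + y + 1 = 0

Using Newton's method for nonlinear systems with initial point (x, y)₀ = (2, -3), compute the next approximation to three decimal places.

At (2, -3): F = (-22.000, -64.000).
Jacobian J = [[-4, 3], [-4·y^2 + 5, -8·x·y + 1]].
At the point, J = [[-4.000, 3.000], [-31.000, 49.000]] (det J = -103.000).
Solving J·Δ = −F gives Δ = (-8.602, -4.136).
Then the next iterate is (x, y)₁ = (-6.602, -7.136).

(-6.602, -7.136)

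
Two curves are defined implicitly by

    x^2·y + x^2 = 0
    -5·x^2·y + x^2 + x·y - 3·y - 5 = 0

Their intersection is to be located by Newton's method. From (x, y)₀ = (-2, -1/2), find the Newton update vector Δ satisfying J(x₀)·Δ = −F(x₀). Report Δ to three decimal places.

(0.889, -0.056)

At (-2, -1/2): F = (2.000, 11.500).
Jacobian J = [[2·x·y + 2·x, x^2], [-10·x·y + 2·x + y, -5·x^2 + x - 3]].
At the point, J = [[-2.000, 4.000], [-14.500, -25.000]] (det J = 108.000).
Solving J·Δ = −F gives Δ = (0.889, -0.056).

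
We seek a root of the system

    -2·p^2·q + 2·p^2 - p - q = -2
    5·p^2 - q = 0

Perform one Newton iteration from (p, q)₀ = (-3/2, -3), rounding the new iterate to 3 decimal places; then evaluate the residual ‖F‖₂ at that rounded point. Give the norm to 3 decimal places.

8.931

At (-3/2, -3): F = (24.500, 14.250).
Jacobian J = [[-4·p·q + 4·p - 1, -2·p^2 - 1], [10·p, -1]].
At the point, J = [[-25.000, -5.500], [-15.000, -1.000]] (det J = -57.500).
Solving J·Δ = −F gives Δ = (0.937, 0.196).
Then the next iterate is (p, q)₁ = (-0.563, -2.804).
Re-evaluating at (-0.563, -2.804): F = (7.77850, 4.38884), so ‖F‖₂ = 8.931.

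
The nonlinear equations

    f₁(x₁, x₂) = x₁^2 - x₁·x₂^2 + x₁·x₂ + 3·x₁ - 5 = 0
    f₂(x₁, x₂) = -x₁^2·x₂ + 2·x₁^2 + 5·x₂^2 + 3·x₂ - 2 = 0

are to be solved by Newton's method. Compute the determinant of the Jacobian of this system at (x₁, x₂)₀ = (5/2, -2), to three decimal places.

J = [[2·x₁ - x₂^2 + x₂ + 3, -2·x₁·x₂ + x₁], [-2·x₁·x₂ + 4·x₁, -x₁^2 + 10·x₂ + 3]].
At the point, J = [[2.000, 12.500], [20.000, -23.250]].
det J = -296.500.

-296.500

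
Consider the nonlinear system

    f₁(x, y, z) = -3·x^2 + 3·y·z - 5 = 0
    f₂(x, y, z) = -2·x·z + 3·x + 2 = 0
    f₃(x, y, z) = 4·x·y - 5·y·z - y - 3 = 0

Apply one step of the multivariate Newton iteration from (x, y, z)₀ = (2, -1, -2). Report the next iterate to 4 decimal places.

(0.5231, -0.5873, -0.5845)

At (2, -1, -2): F = (-11.0000, 16.0000, -20.0000).
Jacobian J = [[-6·x, 3·z, 3·y], [-2·z + 3, 0, -2·x], [4·y, 4·x - 5·z - 1, -5·y]].
At the point, J = [[-12.0000, -6.0000, -3.0000], [7.0000, 0.0000, -4.0000], [-4.0000, 17.0000, 5.0000]] (det J = -1059.0000).
Solving J·Δ = −F gives Δ = (-1.4769, 0.4127, 1.4155).
Then the next iterate is (x, y, z)₁ = (0.5231, -0.5873, -0.5845).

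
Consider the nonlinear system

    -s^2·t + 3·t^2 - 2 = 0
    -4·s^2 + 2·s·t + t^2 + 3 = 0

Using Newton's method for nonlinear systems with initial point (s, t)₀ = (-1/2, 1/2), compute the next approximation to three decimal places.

At (-1/2, 1/2): F = (-1.375, 1.750).
Jacobian J = [[-2·s·t, -s^2 + 6·t], [-8·s + 2·t, 2·s + 2·t]].
At the point, J = [[0.500, 2.750], [5.000, 0.000]] (det J = -13.750).
Solving J·Δ = −F gives Δ = (-0.350, 0.564).
Then the next iterate is (s, t)₁ = (-0.850, 1.064).

(-0.850, 1.064)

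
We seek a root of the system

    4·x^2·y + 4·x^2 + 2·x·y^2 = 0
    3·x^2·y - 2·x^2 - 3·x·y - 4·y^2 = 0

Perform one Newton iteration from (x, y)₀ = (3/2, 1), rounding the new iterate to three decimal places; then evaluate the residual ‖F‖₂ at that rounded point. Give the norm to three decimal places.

At (3/2, 1): F = (21.000, -6.250).
Jacobian J = [[8·x·y + 8·x + 2·y^2, 4·x^2 + 4·x·y], [6·x·y - 4·x - 3·y, 3·x^2 - 3·x - 8·y]].
At the point, J = [[26.000, 15.000], [0.000, -5.750]] (det J = -149.500).
Solving J·Δ = −F gives Δ = (-0.181, -1.087).
Then the next iterate is (x, y)₁ = (1.319, -0.087).
Re-evaluating at (1.319, -0.087): F = (6.37357, -3.61962), so ‖F‖₂ = 7.330.

7.330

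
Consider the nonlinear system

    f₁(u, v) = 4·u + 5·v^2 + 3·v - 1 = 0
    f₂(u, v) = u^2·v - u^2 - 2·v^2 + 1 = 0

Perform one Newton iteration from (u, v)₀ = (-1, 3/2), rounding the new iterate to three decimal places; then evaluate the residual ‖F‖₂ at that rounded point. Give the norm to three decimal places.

2.051

At (-1, 3/2): F = (10.750, -3.000).
Jacobian J = [[4, 10·v + 3], [2·u·v - 2·u, u^2 - 4·v]].
At the point, J = [[4.000, 18.000], [-1.000, -5.000]] (det J = -2.000).
Solving J·Δ = −F gives Δ = (0.125, -0.625).
Then the next iterate is (u, v)₁ = (-0.875, 0.875).
Re-evaluating at (-0.875, 0.875): F = (1.95312, -0.62695), so ‖F‖₂ = 2.051.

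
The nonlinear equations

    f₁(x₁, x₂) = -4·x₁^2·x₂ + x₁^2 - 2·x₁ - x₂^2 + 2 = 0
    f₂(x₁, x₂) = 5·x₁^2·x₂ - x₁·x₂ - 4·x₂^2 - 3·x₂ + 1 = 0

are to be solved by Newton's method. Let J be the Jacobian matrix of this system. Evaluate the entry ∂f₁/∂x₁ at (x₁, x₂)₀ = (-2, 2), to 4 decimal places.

26.0000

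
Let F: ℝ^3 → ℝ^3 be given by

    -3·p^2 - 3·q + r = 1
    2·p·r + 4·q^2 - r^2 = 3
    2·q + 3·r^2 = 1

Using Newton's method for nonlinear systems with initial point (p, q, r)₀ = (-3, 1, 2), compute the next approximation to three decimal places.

(-1.371, 0.757, 0.957)

At (-3, 1, 2): F = (-29.000, -15.000, 13.000).
Jacobian J = [[-6·p, -3, 1], [2·r, 8·q, 2·p - 2·r], [0, 2, 6·r]].
At the point, J = [[18.000, -3.000, 1.000], [4.000, 8.000, -10.000], [0.000, 2.000, 12.000]] (det J = 2240.000).
Solving J·Δ = −F gives Δ = (1.629, -0.243, -1.043).
Then the next iterate is (p, q, r)₁ = (-1.371, 0.757, 0.957).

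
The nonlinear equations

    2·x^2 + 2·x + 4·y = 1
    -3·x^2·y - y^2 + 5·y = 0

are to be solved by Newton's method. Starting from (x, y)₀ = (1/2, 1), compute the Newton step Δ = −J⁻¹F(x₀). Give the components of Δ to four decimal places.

(0.1369, -1.2619)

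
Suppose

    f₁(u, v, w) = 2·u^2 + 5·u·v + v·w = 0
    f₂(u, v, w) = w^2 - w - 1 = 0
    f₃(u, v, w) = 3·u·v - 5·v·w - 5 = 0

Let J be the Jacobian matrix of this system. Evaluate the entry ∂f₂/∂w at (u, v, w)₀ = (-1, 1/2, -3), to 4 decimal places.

∂f₂/∂w = 2·w - 1.
At (-1, 1/2, -3) this is -7.0000.

-7.0000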